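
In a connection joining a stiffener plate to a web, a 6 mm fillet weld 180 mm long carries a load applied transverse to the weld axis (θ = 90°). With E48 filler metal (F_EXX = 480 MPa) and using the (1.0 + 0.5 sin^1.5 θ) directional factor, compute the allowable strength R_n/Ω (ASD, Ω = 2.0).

R_n/Ω ≈ 165 kN

t_e = 0.707 × 6 = 4.242 mm; A_we = 4.242 × 180 = 763.6 mm².
Directional factor: 1.0 + 0.5 sin^1.5(90°) = 1.5.
F_nw = 0.6 × 480 × 1.5 = 432 MPa.
R_n/Ω = (432 × 763.6) / 2.0 × 10⁻³ = 164.9 kN.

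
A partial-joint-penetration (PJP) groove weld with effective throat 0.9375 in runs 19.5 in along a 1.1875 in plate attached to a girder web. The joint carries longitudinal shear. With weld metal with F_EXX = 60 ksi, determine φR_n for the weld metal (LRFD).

φR_n ≈ 494 kips

Effective throat (given) t_e = 0.9375 in.
A_we = 0.9375 × 19.5 = 18.28 in².
F_nw = 0.6 F_EXX = 36 ksi.
φR_n = 0.75 × 36 × 18.28 = 493.6 kips.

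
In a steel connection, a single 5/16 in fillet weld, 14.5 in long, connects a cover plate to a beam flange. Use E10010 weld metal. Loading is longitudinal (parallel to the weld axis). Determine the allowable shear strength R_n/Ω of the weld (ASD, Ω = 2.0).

R_n/Ω ≈ 96.1 kip

E100XX → F_EXX = 100 ksi.
Effective throat t_e = 0.707 × 0.3125 = 0.2209 in.
Total length L = 14.5 in; A_we = 0.2209 × 14.5 = 3.204 in².
F_nw = 0.6 F_EXX = 0.6 × 100 = 60 ksi.
R_n = 60 × 3.204 = 192.2 kip; R_n/Ω = 192.2/2.0 = 96.11 kip.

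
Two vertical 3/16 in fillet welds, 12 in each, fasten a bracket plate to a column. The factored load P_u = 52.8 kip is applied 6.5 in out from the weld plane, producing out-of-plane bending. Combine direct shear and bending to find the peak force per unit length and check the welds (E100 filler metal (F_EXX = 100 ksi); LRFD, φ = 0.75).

L_w = 2 × 12 = 24 in; section modulus (unit throat) S = 2 × L²/6 = 48 in².
Direct shear f_v = P/L_w = 52.8/24 = 2.2 kip/in.
Moment M = P × e = 52.8 × 6.5 = 343.2 kip·in; bending f_b = M/S = 7.15 kip/in.
f_max = √(f_v² + f_b²) = √(2.2² + 7.15²) = 7.481 kip/in.
φr_n = 0.75 × 0.6 × 100 × (0.707 × 0.1875) = 5.965 kip/in → NOT adequate.

f_max ≈ 7.48 kip/in; NOT adequate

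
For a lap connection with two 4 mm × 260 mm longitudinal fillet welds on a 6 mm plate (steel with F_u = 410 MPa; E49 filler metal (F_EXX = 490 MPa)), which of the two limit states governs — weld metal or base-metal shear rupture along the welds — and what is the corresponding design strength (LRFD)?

φR_n ≈ 324 kN (weld metal governs)

t_e = 0.707 × 4 = 2.828 mm; L = 520 mm.
Weld metal: φR_n = 0.75 × 0.6 × 490 × 2.828 × 520 × 10⁻³ = 324.3 kN.
Base metal (shear rupture): φR_n = 0.75 × 0.6 × 410 × 6 × 520 × 10⁻³ = 575.6 kN.
Governing: weld metal.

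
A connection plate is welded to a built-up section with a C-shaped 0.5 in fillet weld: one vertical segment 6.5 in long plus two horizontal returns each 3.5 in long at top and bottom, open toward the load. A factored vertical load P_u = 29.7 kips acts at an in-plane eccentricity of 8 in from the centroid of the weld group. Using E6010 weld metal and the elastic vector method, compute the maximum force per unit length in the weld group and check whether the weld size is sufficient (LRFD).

f_max ≈ 10.2 kip/in; NOT adequate

E60XX → F_EXX = 60 ksi.
Total weld length L_w = 13.5 in. Treat welds as unit-width lines.
Centroid: x̄ = 2×3.5×1.75 / 13.5 = 0.9074 in from the vertical weld.
Polar moment about centroid: J = I_x + I_y = [6.5³/12 + 2×3.5×3.25²] + [6.5×0.9074² + 2(3.5³/12 + 3.5×0.8426²)] = 114.3 in³.
Direct shear f_v = P/L_w = 29.7 / 13.5 = 2.2 kip/in (vertical).
Torsion M = P·e = 29.7 × 8 = 237.6 kip·in.
Critical point at (x, y) = (2.593, 3.25) from centroid. f_tx = M·y/J = 6.756 kip/in; f_ty = M·x/J = 5.39 kip/in.
Resultant f_max = √[f_tx² + (f_v + f_ty)²] = √[6.756² + (2.2 + 5.39)²] = 10.16 kip/in.
Capacity per unit length: φr_n = 0.75 × 0.6 × 60 × (0.707 × 0.5) = 9.544 kip/in.
10.16 > 9.544 → NOT adequate.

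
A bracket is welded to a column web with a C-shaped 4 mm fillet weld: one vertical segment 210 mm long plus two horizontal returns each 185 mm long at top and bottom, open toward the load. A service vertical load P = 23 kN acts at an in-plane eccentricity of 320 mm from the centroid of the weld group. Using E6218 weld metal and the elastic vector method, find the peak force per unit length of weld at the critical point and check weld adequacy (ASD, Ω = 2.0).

E62XX → F_EXX = 620 MPa.
Total weld length L_w = 580 mm. Treat welds as unit-width lines.
Centroid: x̄ = 2×185×92.5 / 580 = 59.01 mm from the vertical weld.
Polar moment about centroid: J = I_x + I_y = [210³/12 + 2×185×105²] + [210×59.01² + 2(185³/12 + 185×33.49²)] = 7053000 mm³.
Direct shear f_v = P/L_w = 23×10³ / 580 = 39.66 N/mm (vertical).
Torsion M = P·e = 23×10³ × 320 = 7360000 N·mm.
Critical point at (x, y) = (126, 105) from centroid. f_tx = M·y/J = 109.6 N/mm; f_ty = M·x/J = 131.5 N/mm.
Resultant f_max = √[f_tx² + (f_v + f_ty)²] = √[109.6² + (39.66 + 131.5)²] = 203.2 N/mm.
Capacity per unit length: r_n/Ω = (1/2.0) × 0.6 × 620 × (0.707 × 4) = 526 N/mm.
203.2 ≤ 526 → adequate.

f_max ≈ 203 N/mm; adequate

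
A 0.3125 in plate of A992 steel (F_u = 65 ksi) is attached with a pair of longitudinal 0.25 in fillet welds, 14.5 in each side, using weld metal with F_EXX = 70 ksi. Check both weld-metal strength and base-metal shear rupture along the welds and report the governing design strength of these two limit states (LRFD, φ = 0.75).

t_e = 0.707 × 0.25 = 0.1767 in; L = 29 in.
Weld metal: φR_n = 0.75 × 0.6 × 70 × 0.1767 × 29 = 161.5 kip.
Base metal (shear rupture): φR_n = 0.75 × 0.6 × 65 × 0.3125 × 29 = 265.1 kip.
Governing: weld metal.

φR_n ≈ 161 kip (weld metal governs)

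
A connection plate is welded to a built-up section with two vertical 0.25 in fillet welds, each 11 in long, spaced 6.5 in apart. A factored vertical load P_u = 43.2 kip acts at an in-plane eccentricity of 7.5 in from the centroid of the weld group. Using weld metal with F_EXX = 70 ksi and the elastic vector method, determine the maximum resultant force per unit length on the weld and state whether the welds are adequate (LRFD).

f_max ≈ 5.81 kip/in; NOT adequate

Total weld length L_w = 22 in. Treat welds as unit-width lines.
Polar moment about centroid: J = 2[d³/12 + d(b/2)²] = 2[11³/12 + 11×3.25²] = 454.2 in³.
Direct shear f_v = P/L_w = 43.2 / 22 = 1.964 kip/in (vertical).
Torsion M = P·e = 43.2 × 7.5 = 324 kip·in.
Critical point at (x, y) = (3.25, 5.5) from centroid. f_tx = M·y/J = 3.923 kip/in; f_ty = M·x/J = 2.318 kip/in.
Resultant f_max = √[f_tx² + (f_v + f_ty)²] = √[3.923² + (1.964 + 2.318)²] = 5.808 kip/in.
Capacity per unit length: φr_n = 0.75 × 0.6 × 70 × (0.707 × 0.25) = 5.568 kip/in.
5.808 > 5.568 → NOT adequate.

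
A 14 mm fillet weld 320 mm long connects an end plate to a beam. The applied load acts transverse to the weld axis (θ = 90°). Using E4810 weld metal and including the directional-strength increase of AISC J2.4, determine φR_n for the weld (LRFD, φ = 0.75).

E48XX → F_EXX = 480 MPa.
t_e = 0.707 × 14 = 9.898 mm; A_we = 9.898 × 320 = 3167 mm².
Directional factor: 1.0 + 0.5 sin^1.5(90°) = 1.5.
F_nw = 0.6 × 480 × 1.5 = 432 MPa.
φR_n = 0.75 × 432 × 3167 × 10⁻³ = 1026 kN.

φR_n ≈ 1030 kN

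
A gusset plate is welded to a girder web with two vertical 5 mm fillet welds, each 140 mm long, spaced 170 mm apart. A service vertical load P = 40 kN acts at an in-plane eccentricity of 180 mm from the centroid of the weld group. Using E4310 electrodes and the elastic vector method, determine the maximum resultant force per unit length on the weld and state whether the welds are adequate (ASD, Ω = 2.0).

E43XX → F_EXX = 430 MPa.
Total weld length L_w = 280 mm. Treat welds as unit-width lines.
Polar moment about centroid: J = 2[d³/12 + d(b/2)²] = 2[140³/12 + 140×85²] = 2480000 mm³.
Direct shear f_v = P/L_w = 40×10³ / 280 = 142.9 N/mm (vertical).
Torsion M = P·e = 40×10³ × 180 = 7200000 N·mm.
Critical point at (x, y) = (85, 70) from centroid. f_tx = M·y/J = 203.2 N/mm; f_ty = M·x/J = 246.7 N/mm.
Resultant f_max = √[f_tx² + (f_v + f_ty)²] = √[203.2² + (142.9 + 246.7)²] = 439.4 N/mm.
Capacity per unit length: r_n/Ω = (1/2.0) × 0.6 × 430 × (0.707 × 5) = 456 N/mm.
439.4 ≤ 456 → adequate.

f_max ≈ 439 N/mm; adequate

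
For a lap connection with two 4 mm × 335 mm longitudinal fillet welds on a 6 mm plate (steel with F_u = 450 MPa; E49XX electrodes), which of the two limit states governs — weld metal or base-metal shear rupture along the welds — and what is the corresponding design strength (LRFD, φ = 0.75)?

E49XX → F_EXX = 490 MPa.
t_e = 0.707 × 4 = 2.828 mm; L = 670 mm.
Weld metal: φR_n = 0.75 × 0.6 × 490 × 2.828 × 670 × 10⁻³ = 417.8 kN.
Base metal (shear rupture): φR_n = 0.75 × 0.6 × 450 × 6 × 670 × 10⁻³ = 814.1 kN.
Governing: weld metal.

φR_n ≈ 418 kN (weld metal governs)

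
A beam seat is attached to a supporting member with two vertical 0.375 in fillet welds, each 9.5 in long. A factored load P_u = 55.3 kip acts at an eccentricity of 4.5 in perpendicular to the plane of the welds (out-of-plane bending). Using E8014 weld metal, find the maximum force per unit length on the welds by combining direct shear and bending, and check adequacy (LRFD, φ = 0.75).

f_max ≈ 8.77 kip/in; adequate

E80XX → F_EXX = 80 ksi.
L_w = 2 × 9.5 = 19 in; section modulus (unit throat) S = 2 × L²/6 = 30.08 in².
Direct shear f_v = P/L_w = 55.3/19 = 2.911 kip/in.
Moment M = P × e = 55.3 × 4.5 = 248.85 kip·in; bending f_b = M/S = 8.272 kip/in.
f_max = √(f_v² + f_b²) = √(2.911² + 8.272²) = 8.769 kip/in.
φr_n = 0.75 × 0.6 × 80 × (0.707 × 0.375) = 9.544 kip/in → adequate.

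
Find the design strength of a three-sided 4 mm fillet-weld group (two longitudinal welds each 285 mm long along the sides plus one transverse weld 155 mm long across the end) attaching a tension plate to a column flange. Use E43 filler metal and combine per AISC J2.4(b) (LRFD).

φR_n ≈ 397 kN

E43XX → F_EXX = 430 MPa.
t_e = 0.707 × 4 = 2.828 mm.
R_nwl = 0.6 × 430 × 2.828 × 570 × 10⁻³ = 415.9 kN (longitudinal, 2 welds).
R_nwt = 0.6 × 430 × 2.828 × 155 × 10⁻³ = 113.1 kN (transverse, base value).
(i) R_nwl + R_nwt = 529 kN; (ii) 0.85 R_nwl + 1.5 R_nwt = 523.1 kN.
R_n = max = 529 kN [governs: (i)]; φR_n = 396.7 kN.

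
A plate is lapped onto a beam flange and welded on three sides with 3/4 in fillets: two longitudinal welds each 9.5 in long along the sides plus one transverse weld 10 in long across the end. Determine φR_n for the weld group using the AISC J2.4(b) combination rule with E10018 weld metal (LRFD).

φR_n ≈ 743 kips

E100XX → F_EXX = 100 ksi.
t_e = 0.707 × 0.75 = 0.5302 in.
R_nwl = 0.6 × 100 × 0.5302 × 19 = 604.5 kips (longitudinal, 2 welds).
R_nwt = 0.6 × 100 × 0.5302 × 10 = 318.2 kips (transverse, base value).
(i) R_nwl + R_nwt = 922.6 kips; (ii) 0.85 R_nwl + 1.5 R_nwt = 991 kips.
R_n = max = 991 kips [governs: (ii)]; φR_n = 743.3 kips.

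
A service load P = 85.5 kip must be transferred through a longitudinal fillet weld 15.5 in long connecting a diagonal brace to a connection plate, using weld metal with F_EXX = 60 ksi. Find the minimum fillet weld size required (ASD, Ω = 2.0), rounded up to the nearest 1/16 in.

Total weld length L = 15.5 in.
Required throat t_e = P × Ω / (0.6 F_EXX × L) = 85.5 × 2.0 / (0.6 × 60 × 15.5) = 0.3065 in.
Required leg w = t_e / 0.707 = 0.4335 in → use 7/16 in.

w = 7/16 in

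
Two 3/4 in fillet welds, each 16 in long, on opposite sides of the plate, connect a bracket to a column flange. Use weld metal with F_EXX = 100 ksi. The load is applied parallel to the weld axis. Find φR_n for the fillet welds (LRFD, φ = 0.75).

φR_n ≈ 764 kips

Effective throat t_e = 0.707 × 0.75 = 0.5302 in.
Total length L = 32 in; A_we = 0.5302 × 32 = 16.97 in².
F_nw = 0.6 F_EXX = 0.6 × 100 = 60 ksi.
φR_n = 0.75 × 60 × 16.97 = 763.6 kips.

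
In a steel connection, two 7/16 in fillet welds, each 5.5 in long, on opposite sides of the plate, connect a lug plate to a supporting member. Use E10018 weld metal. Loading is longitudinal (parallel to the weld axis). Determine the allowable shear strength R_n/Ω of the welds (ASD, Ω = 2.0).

R_n/Ω ≈ 102 kip

E100XX → F_EXX = 100 ksi.
Effective throat t_e = 0.707 × 0.4375 = 0.3093 in.
Total length L = 11 in; A_we = 0.3093 × 11 = 3.402 in².
F_nw = 0.6 F_EXX = 0.6 × 100 = 60 ksi.
R_n = 60 × 3.402 = 204.1 kip; R_n/Ω = 204.1/2.0 = 102.1 kip.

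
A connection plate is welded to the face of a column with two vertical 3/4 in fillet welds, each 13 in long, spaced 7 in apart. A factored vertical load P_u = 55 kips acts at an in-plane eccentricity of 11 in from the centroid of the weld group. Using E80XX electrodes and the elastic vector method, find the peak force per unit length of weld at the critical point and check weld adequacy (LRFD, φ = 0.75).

E80XX → F_EXX = 80 ksi.
Total weld length L_w = 26 in. Treat welds as unit-width lines.
Polar moment about centroid: J = 2[d³/12 + d(b/2)²] = 2[13³/12 + 13×3.5²] = 684.7 in³.
Direct shear f_v = P/L_w = 55 / 26 = 2.115 kip/in (vertical).
Torsion M = P·e = 55 × 11 = 605 kip·in.
Critical point at (x, y) = (3.5, 6.5) from centroid. f_tx = M·y/J = 5.744 kip/in; f_ty = M·x/J = 3.093 kip/in.
Resultant f_max = √[f_tx² + (f_v + f_ty)²] = √[5.744² + (2.115 + 3.093)²] = 7.753 kip/in.
Capacity per unit length: φr_n = 0.75 × 0.6 × 80 × (0.707 × 0.75) = 19.09 kip/in.
7.753 ≤ 19.09 → adequate.

f_max ≈ 7.75 kip/in; adequate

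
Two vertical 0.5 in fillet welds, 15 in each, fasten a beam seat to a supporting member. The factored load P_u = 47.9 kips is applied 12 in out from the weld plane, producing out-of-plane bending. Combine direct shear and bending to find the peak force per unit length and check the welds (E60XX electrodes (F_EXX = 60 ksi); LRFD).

f_max ≈ 7.83 kip/in; adequate

L_w = 2 × 15 = 30 in; section modulus (unit throat) S = 2 × L²/6 = 75 in².
Direct shear f_v = P/L_w = 47.9/30 = 1.597 kip/in.
Moment M = P × e = 47.9 × 12 = 574.8 kip·in; bending f_b = M/S = 7.664 kip/in.
f_max = √(f_v² + f_b²) = √(1.597² + 7.664²) = 7.829 kip/in.
φr_n = 0.75 × 0.6 × 60 × (0.707 × 0.5) = 9.544 kip/in → adequate.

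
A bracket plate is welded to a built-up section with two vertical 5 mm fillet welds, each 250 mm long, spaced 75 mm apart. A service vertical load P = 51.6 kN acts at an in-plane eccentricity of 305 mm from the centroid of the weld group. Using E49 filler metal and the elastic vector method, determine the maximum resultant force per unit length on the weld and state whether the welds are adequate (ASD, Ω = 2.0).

E49XX → F_EXX = 490 MPa.
Total weld length L_w = 500 mm. Treat welds as unit-width lines.
Polar moment about centroid: J = 2[d³/12 + d(b/2)²] = 2[250³/12 + 250×37.5²] = 3307000 mm³.
Direct shear f_v = P/L_w = 51.6×10³ / 500 = 103.2 N/mm (vertical).
Torsion M = P·e = 51.6×10³ × 305 = 15738000 N·mm.
Critical point at (x, y) = (37.5, 125) from centroid. f_tx = M·y/J = 594.8 N/mm; f_ty = M·x/J = 178.4 N/mm.
Resultant f_max = √[f_tx² + (f_v + f_ty)²] = √[594.8² + (103.2 + 178.4)²] = 658.1 N/mm.
Capacity per unit length: r_n/Ω = (1/2.0) × 0.6 × 490 × (0.707 × 5) = 519.6 N/mm.
658.1 > 519.6 → NOT adequate.

f_max ≈ 658 N/mm; NOT adequate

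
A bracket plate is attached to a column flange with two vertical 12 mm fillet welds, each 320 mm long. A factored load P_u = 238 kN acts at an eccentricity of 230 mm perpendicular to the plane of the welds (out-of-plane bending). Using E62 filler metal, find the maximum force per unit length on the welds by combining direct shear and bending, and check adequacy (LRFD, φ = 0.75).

E62XX → F_EXX = 620 MPa.
L_w = 2 × 320 = 640 mm; section modulus (unit throat) S = 2 × L²/6 = 34130 mm².
Direct shear f_v = P/L_w = 238×10³/640 = 371.9 N/mm.
Moment M = P × e = 238×10³ × 230 = 54740000 N·mm; bending f_b = M/S = 1604 N/mm.
f_max = √(f_v² + f_b²) = √(371.9² + 1604²) = 1646 N/mm.
φr_n = 0.75 × 0.6 × 620 × (0.707 × 12) = 2367 N/mm → adequate.

f_max ≈ 1650 N/mm; adequate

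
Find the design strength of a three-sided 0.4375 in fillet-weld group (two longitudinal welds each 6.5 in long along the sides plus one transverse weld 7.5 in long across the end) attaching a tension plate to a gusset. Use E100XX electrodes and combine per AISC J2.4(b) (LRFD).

E100XX → F_EXX = 100 ksi.
t_e = 0.707 × 0.4375 = 0.3093 in.
R_nwl = 0.6 × 100 × 0.3093 × 13 = 241.3 kip (longitudinal, 2 welds).
R_nwt = 0.6 × 100 × 0.3093 × 7.5 = 139.2 kip (transverse, base value).
(i) R_nwl + R_nwt = 380.5 kip; (ii) 0.85 R_nwl + 1.5 R_nwt = 413.9 kip.
R_n = max = 413.9 kip [governs: (ii)]; φR_n = 310.4 kip.

φR_n ≈ 310 kip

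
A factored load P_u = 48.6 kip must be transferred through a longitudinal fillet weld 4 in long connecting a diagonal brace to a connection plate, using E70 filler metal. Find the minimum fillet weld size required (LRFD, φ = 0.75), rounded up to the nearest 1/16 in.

E70XX → F_EXX = 70 ksi.
Total weld length L = 4 in.
Required throat t_e = P_u / (φ × 0.6 F_EXX × L) = 48.6 / (0.75 × 0.6 × 70 × 4) = 0.3857 in.
Required leg w = t_e / 0.707 = 0.5456 in → use 9/16 in.

w = 9/16 in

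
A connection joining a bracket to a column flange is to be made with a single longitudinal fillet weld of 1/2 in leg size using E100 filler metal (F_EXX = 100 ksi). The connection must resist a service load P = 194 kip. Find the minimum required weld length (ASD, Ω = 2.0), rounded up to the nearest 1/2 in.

L = 18.5 in

Throat t_e = 0.707 × 0.5 = 0.3535 in.
r_n/Ω = (0.6 × 100 × 0.3535) / 2.0 = 10.6 kip/in.
L_req = P / (r_n/Ω) = 194 / 10.6 = 18.29 in total.
Round up → use L = 18.5 in.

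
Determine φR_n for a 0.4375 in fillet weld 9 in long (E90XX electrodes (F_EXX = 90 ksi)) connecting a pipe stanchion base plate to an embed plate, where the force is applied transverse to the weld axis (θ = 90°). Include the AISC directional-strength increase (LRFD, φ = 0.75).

t_e = 0.707 × 0.4375 = 0.3093 in; A_we = 0.3093 × 9 = 2.784 in².
Directional factor: 1.0 + 0.5 sin^1.5(90°) = 1.5.
F_nw = 0.6 × 90 × 1.5 = 81 ksi.
φR_n = 0.75 × 81 × 2.784 = 169.1 kip.

φR_n ≈ 169 kip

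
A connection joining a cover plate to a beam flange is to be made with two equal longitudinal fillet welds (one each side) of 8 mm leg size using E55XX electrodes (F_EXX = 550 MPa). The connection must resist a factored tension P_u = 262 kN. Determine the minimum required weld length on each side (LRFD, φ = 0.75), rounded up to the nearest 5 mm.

Throat t_e = 0.707 × 8 = 5.656 mm.
φr_n = 0.75 × 0.6 × 550 × 5.656 × 10⁻³ = 1.4 kN/mm.
L_req = P_u / φr_n = 262 / 1.4 = 187.2 mm total.
Per side: 187.2 / 2 = 93.58 mm.
Round up → use L = 95 mm on each side.

L = 95 mm on each side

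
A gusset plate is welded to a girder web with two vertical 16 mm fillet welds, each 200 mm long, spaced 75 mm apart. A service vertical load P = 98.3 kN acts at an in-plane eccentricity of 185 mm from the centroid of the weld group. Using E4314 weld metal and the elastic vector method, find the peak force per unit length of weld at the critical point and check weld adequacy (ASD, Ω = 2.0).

E43XX → F_EXX = 430 MPa.
Total weld length L_w = 400 mm. Treat welds as unit-width lines.
Polar moment about centroid: J = 2[d³/12 + d(b/2)²] = 2[200³/12 + 200×37.5²] = 1896000 mm³.
Direct shear f_v = P/L_w = 98.3×10³ / 400 = 245.8 N/mm (vertical).
Torsion M = P·e = 98.3×10³ × 185 = 18186000 N·mm.
Critical point at (x, y) = (37.5, 100) from centroid. f_tx = M·y/J = 959.2 N/mm; f_ty = M·x/J = 359.7 N/mm.
Resultant f_max = √[f_tx² + (f_v + f_ty)²] = √[959.2² + (245.8 + 359.7)²] = 1134 N/mm.
Capacity per unit length: r_n/Ω = (1/2.0) × 0.6 × 430 × (0.707 × 16) = 1459 N/mm.
1134 ≤ 1459 → adequate.

f_max ≈ 1130 N/mm; adequate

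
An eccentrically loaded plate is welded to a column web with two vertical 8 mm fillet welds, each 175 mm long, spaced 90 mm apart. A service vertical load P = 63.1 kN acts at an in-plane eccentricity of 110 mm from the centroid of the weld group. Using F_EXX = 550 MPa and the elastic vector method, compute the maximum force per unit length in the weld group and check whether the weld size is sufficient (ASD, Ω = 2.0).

Total weld length L_w = 350 mm. Treat welds as unit-width lines.
Polar moment about centroid: J = 2[d³/12 + d(b/2)²] = 2[175³/12 + 175×45²] = 1602000 mm³.
Direct shear f_v = P/L_w = 63.1×10³ / 350 = 180.3 N/mm (vertical).
Torsion M = P·e = 63.1×10³ × 110 = 6941000 N·mm.
Critical point at (x, y) = (45, 87.5) from centroid. f_tx = M·y/J = 379.1 N/mm; f_ty = M·x/J = 195 N/mm.
Resultant f_max = √[f_tx² + (f_v + f_ty)²] = √[379.1² + (180.3 + 195)²] = 533.4 N/mm.
Capacity per unit length: r_n/Ω = (1/2.0) × 0.6 × 550 × (0.707 × 8) = 933.2 N/mm.
533.4 ≤ 933.2 → adequate.

f_max ≈ 533 N/mm; adequate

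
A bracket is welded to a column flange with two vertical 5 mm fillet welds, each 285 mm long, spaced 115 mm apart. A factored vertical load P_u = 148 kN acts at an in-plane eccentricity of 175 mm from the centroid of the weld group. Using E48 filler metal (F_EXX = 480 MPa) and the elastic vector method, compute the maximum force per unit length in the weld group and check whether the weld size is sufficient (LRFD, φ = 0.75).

f_max ≈ 826 N/mm; NOT adequate

Total weld length L_w = 570 mm. Treat welds as unit-width lines.
Polar moment about centroid: J = 2[d³/12 + d(b/2)²] = 2[285³/12 + 285×57.5²] = 5743000 mm³.
Direct shear f_v = P/L_w = 148×10³ / 570 = 259.6 N/mm (vertical).
Torsion M = P·e = 148×10³ × 175 = 25900000 N·mm.
Critical point at (x, y) = (57.5, 142.5) from centroid. f_tx = M·y/J = 642.7 N/mm; f_ty = M·x/J = 259.3 N/mm.
Resultant f_max = √[f_tx² + (f_v + f_ty)²] = √[642.7² + (259.6 + 259.3)²] = 826.1 N/mm.
Capacity per unit length: φr_n = 0.75 × 0.6 × 480 × (0.707 × 5) = 763.6 N/mm.
826.1 > 763.6 → NOT adequate.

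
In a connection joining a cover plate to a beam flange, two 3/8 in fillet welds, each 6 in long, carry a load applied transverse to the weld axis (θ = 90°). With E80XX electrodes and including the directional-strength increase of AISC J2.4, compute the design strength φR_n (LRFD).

φR_n ≈ 172 kips

E80XX → F_EXX = 80 ksi.
t_e = 0.707 × 0.375 = 0.2651 in; A_we = 0.2651 × 12 = 3.181 in².
Directional factor: 1.0 + 0.5 sin^1.5(90°) = 1.5.
F_nw = 0.6 × 80 × 1.5 = 72 ksi.
φR_n = 0.75 × 72 × 3.181 = 171.8 kips.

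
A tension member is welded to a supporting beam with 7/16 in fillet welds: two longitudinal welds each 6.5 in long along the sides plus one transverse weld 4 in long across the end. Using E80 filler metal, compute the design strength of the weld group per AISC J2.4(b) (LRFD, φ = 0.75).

φR_n ≈ 190 kips

E80XX → F_EXX = 80 ksi.
t_e = 0.707 × 0.4375 = 0.3093 in.
R_nwl = 0.6 × 80 × 0.3093 × 13 = 193 kips (longitudinal, 2 welds).
R_nwt = 0.6 × 80 × 0.3093 × 4 = 59.39 kips (transverse, base value).
(i) R_nwl + R_nwt = 252.4 kips; (ii) 0.85 R_nwl + 1.5 R_nwt = 253.1 kips.
R_n = max = 253.1 kips [governs: (ii)]; φR_n = 189.9 kips.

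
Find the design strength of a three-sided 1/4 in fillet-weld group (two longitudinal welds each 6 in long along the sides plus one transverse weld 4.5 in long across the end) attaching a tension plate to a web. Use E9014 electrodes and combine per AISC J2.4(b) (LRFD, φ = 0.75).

E90XX → F_EXX = 90 ksi.
t_e = 0.707 × 0.25 = 0.1767 in.
R_nwl = 0.6 × 90 × 0.1767 × 12 = 114.5 kip (longitudinal, 2 welds).
R_nwt = 0.6 × 90 × 0.1767 × 4.5 = 42.95 kip (transverse, base value).
(i) R_nwl + R_nwt = 157.5 kip; (ii) 0.85 R_nwl + 1.5 R_nwt = 161.8 kip.
R_n = max = 161.8 kip [governs: (ii)]; φR_n = 121.3 kip.

φR_n ≈ 121 kip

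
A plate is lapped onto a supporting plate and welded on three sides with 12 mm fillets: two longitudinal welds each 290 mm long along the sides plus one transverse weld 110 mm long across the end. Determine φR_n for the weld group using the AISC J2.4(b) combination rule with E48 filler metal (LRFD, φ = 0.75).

φR_n ≈ 1260 kN

E48XX → F_EXX = 480 MPa.
t_e = 0.707 × 12 = 8.484 mm.
R_nwl = 0.6 × 480 × 8.484 × 580 × 10⁻³ = 1417 kN (longitudinal, 2 welds).
R_nwt = 0.6 × 480 × 8.484 × 110 × 10⁻³ = 268.8 kN (transverse, base value).
(i) R_nwl + R_nwt = 1686 kN; (ii) 0.85 R_nwl + 1.5 R_nwt = 1608 kN.
R_n = max = 1686 kN [governs: (i)]; φR_n = 1264 kN.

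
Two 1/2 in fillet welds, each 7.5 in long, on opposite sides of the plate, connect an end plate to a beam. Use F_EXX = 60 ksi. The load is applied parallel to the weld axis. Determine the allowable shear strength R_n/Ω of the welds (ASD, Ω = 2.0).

R_n/Ω ≈ 95.4 kips

Effective throat t_e = 0.707 × 0.5 = 0.3535 in.
Total length L = 15 in; A_we = 0.3535 × 15 = 5.302 in².
F_nw = 0.6 F_EXX = 0.6 × 60 = 36 ksi.
R_n = 36 × 5.302 = 190.9 kips; R_n/Ω = 190.9/2.0 = 95.44 kips.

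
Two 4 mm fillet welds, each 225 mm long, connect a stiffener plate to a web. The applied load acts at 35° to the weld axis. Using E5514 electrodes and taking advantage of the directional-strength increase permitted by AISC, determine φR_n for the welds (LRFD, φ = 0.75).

φR_n ≈ 383 kN

E55XX → F_EXX = 550 MPa.
t_e = 0.707 × 4 = 2.828 mm; A_we = 2.828 × 450 = 1273 mm².
Directional factor: 1.0 + 0.5 sin^1.5(35°) = 1.217.
F_nw = 0.6 × 550 × 1.217 = 401.7 MPa.
φR_n = 0.75 × 401.7 × 1273 × 10⁻³ = 383.4 kN.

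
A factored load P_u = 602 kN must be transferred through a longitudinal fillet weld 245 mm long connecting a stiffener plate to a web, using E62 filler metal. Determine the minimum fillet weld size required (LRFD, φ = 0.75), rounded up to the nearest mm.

E62XX → F_EXX = 620 MPa.
Total weld length L = 245 mm.
Required throat t_e = P_u / (φ × 0.6 F_EXX × L) = 602 / (0.75 × 0.6 × 620 × 245 × 10⁻³) = 8.807 mm.
Required leg w = t_e / 0.707 = 12.46 mm → use 13 mm.

w = 13 mm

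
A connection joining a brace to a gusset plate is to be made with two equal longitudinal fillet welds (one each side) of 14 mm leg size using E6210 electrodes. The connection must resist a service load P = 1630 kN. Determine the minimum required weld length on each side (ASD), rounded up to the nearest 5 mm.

E62XX → F_EXX = 620 MPa.
Throat t_e = 0.707 × 14 = 9.898 mm.
r_n/Ω = (0.6 × 620 × 9.898) / 2.0 = 1841 N/mm = 1.841 kN/mm.
L_req = P / (r_n/Ω) = 1630 / 1.841 = 885.4 mm total.
Per side: 885.4 / 2 = 442.7 mm.
Round up → use L = 445 mm on each side.

L = 445 mm on each side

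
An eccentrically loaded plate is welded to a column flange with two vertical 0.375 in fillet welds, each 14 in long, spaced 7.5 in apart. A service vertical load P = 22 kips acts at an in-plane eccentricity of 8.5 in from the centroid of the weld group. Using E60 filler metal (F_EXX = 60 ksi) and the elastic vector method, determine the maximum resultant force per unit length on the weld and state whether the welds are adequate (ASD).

Total weld length L_w = 28 in. Treat welds as unit-width lines.
Polar moment about centroid: J = 2[d³/12 + d(b/2)²] = 2[14³/12 + 14×3.75²] = 851.1 in³.
Direct shear f_v = P/L_w = 22 / 28 = 0.7857 kip/in (vertical).
Torsion M = P·e = 22 × 8.5 = 187 kip·in.
Critical point at (x, y) = (3.75, 7) from centroid. f_tx = M·y/J = 1.538 kip/in; f_ty = M·x/J = 0.8239 kip/in.
Resultant f_max = √[f_tx² + (f_v + f_ty)²] = √[1.538² + (0.7857 + 0.8239)²] = 2.226 kip/in.
Capacity per unit length: r_n/Ω = (1/2.0) × 0.6 × 60 × (0.707 × 0.375) = 4.772 kip/in.
2.226 ≤ 4.772 → adequate.

f_max ≈ 2.23 kip/in; adequate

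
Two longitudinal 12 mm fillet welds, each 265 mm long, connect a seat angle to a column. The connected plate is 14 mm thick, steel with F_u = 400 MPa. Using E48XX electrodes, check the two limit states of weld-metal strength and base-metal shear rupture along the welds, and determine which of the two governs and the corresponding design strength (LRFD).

φR_n ≈ 971 kN (weld metal governs)

E48XX → F_EXX = 480 MPa.
t_e = 0.707 × 12 = 8.484 mm; L = 530 mm.
Weld metal: φR_n = 0.75 × 0.6 × 480 × 8.484 × 530 × 10⁻³ = 971.2 kN.
Base metal (shear rupture): φR_n = 0.75 × 0.6 × 400 × 14 × 530 × 10⁻³ = 1336 kN.
Governing: weld metal.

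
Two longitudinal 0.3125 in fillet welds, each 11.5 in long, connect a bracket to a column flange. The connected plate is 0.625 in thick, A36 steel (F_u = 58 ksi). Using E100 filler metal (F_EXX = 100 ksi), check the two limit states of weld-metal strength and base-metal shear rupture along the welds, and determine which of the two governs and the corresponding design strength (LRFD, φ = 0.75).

t_e = 0.707 × 0.3125 = 0.2209 in; L = 23 in.
Weld metal: φR_n = 0.75 × 0.6 × 100 × 0.2209 × 23 = 228.7 kips.
Base metal (shear rupture): φR_n = 0.75 × 0.6 × 58 × 0.625 × 23 = 375.2 kips.
Governing: weld metal.

φR_n ≈ 229 kips (weld metal governs)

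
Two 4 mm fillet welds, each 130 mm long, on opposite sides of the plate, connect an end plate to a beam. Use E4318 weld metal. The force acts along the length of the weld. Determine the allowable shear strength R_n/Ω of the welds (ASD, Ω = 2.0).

E43XX → F_EXX = 430 MPa.
Effective throat t_e = 0.707 × 4 = 2.828 mm.
Total length L = 260 mm; A_we = 2.828 × 260 = 735.3 mm².
F_nw = 0.6 F_EXX = 0.6 × 430 = 258 MPa.
R_n = 258 × 735.3 × 10⁻³ = 189.7 kN; R_n/Ω = 189.7/2.0 = 94.85 kN.

R_n/Ω ≈ 94.9 kN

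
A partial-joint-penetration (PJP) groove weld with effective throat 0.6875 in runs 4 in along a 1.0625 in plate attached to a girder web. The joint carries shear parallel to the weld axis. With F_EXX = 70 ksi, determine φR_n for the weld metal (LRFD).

Effective throat (given) t_e = 0.6875 in.
A_we = 0.6875 × 4 = 2.75 in².
F_nw = 0.6 F_EXX = 42 ksi.
φR_n = 0.75 × 42 × 2.75 = 86.62 kip.

φR_n ≈ 86.6 kip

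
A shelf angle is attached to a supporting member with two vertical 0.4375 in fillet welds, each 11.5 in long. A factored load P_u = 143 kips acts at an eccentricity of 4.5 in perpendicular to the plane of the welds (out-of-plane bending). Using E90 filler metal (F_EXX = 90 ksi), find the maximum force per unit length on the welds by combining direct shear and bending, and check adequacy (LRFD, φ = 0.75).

L_w = 2 × 11.5 = 23 in; section modulus (unit throat) S = 2 × L²/6 = 44.08 in².
Direct shear f_v = P/L_w = 143/23 = 6.217 kip/in.
Moment M = P × e = 143 × 4.5 = 643.5 kip·in; bending f_b = M/S = 14.6 kip/in.
f_max = √(f_v² + f_b²) = √(6.217² + 14.6²) = 15.87 kip/in.
φr_n = 0.75 × 0.6 × 90 × (0.707 × 0.4375) = 12.53 kip/in → NOT adequate.

f_max ≈ 15.9 kip/in; NOT adequate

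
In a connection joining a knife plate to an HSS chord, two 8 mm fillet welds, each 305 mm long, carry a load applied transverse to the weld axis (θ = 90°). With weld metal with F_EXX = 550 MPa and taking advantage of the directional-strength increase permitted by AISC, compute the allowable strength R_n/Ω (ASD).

R_n/Ω ≈ 854 kN

t_e = 0.707 × 8 = 5.656 mm; A_we = 5.656 × 610 = 3450 mm².
Directional factor: 1.0 + 0.5 sin^1.5(90°) = 1.5.
F_nw = 0.6 × 550 × 1.5 = 495 MPa.
R_n/Ω = (495 × 3450) / 2.0 × 10⁻³ = 853.9 kN.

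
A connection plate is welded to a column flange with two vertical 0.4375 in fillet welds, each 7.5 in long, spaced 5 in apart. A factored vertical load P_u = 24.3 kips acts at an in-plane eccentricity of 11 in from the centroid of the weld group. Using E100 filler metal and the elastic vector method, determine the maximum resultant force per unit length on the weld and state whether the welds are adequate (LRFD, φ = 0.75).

E100XX → F_EXX = 100 ksi.
Total weld length L_w = 15 in. Treat welds as unit-width lines.
Polar moment about centroid: J = 2[d³/12 + d(b/2)²] = 2[7.5³/12 + 7.5×2.5²] = 164.1 in³.
Direct shear f_v = P/L_w = 24.3 / 15 = 1.62 kip/in (vertical).
Torsion M = P·e = 24.3 × 11 = 267.3 kip·in.
Critical point at (x, y) = (2.5, 3.75) from centroid. f_tx = M·y/J = 6.11 kip/in; f_ty = M·x/J = 4.073 kip/in.
Resultant f_max = √[f_tx² + (f_v + f_ty)²] = √[6.11² + (1.62 + 4.073)²] = 8.351 kip/in.
Capacity per unit length: φr_n = 0.75 × 0.6 × 100 × (0.707 × 0.4375) = 13.92 kip/in.
8.351 ≤ 13.92 → adequate.

f_max ≈ 8.35 kip/in; adequate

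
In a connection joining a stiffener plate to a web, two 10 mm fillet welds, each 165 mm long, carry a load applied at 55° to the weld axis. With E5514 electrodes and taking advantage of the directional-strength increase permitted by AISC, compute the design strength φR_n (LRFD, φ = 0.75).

φR_n ≈ 791 kN

E55XX → F_EXX = 550 MPa.
t_e = 0.707 × 10 = 7.07 mm; A_we = 7.07 × 330 = 2333 mm².
Directional factor: 1.0 + 0.5 sin^1.5(55°) = 1.371.
F_nw = 0.6 × 550 × 1.371 = 452.3 MPa.
φR_n = 0.75 × 452.3 × 2333 × 10⁻³ = 791.5 kN.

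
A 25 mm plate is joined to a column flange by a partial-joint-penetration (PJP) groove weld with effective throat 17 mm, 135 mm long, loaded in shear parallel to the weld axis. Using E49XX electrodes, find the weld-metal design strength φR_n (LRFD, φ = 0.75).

φR_n ≈ 506 kN

E49XX → F_EXX = 490 MPa.
Effective throat (given) t_e = 17 mm.
A_we = 17 × 135 = 2295 mm².
F_nw = 0.6 F_EXX = 294 MPa.
φR_n = 0.75 × 294 × 2295 × 10⁻³ = 506 kN.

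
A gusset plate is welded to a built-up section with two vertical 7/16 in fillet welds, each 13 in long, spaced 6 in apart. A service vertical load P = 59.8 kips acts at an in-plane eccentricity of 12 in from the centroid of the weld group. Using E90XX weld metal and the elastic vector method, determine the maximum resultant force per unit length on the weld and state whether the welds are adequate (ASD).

f_max ≈ 9.75 kip/in; NOT adequate

E90XX → F_EXX = 90 ksi.
Total weld length L_w = 26 in. Treat welds as unit-width lines.
Polar moment about centroid: J = 2[d³/12 + d(b/2)²] = 2[13³/12 + 13×3²] = 600.2 in³.
Direct shear f_v = P/L_w = 59.8 / 26 = 2.3 kip/in (vertical).
Torsion M = P·e = 59.8 × 12 = 717.6 kip·in.
Critical point at (x, y) = (3, 6.5) from centroid. f_tx = M·y/J = 7.772 kip/in; f_ty = M·x/J = 3.587 kip/in.
Resultant f_max = √[f_tx² + (f_v + f_ty)²] = √[7.772² + (2.3 + 3.587)²] = 9.75 kip/in.
Capacity per unit length: r_n/Ω = (1/2.0) × 0.6 × 90 × (0.707 × 0.4375) = 8.351 kip/in.
9.75 > 8.351 → NOT adequate.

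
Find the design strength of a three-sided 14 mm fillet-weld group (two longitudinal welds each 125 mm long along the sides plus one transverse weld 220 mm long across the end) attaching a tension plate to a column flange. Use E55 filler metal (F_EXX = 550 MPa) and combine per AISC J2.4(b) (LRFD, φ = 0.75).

φR_n ≈ 1330 kN

t_e = 0.707 × 14 = 9.898 mm.
R_nwl = 0.6 × 550 × 9.898 × 250 × 10⁻³ = 816.6 kN (longitudinal, 2 welds).
R_nwt = 0.6 × 550 × 9.898 × 220 × 10⁻³ = 718.6 kN (transverse, base value).
(i) R_nwl + R_nwt = 1535 kN; (ii) 0.85 R_nwl + 1.5 R_nwt = 1772 kN.
R_n = max = 1772 kN [governs: (ii)]; φR_n = 1329 kN.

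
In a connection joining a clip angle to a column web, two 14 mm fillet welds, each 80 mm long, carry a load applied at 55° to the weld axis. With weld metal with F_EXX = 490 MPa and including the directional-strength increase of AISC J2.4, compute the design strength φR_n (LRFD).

t_e = 0.707 × 14 = 9.898 mm; A_we = 9.898 × 160 = 1584 mm².
Directional factor: 1.0 + 0.5 sin^1.5(55°) = 1.371.
F_nw = 0.6 × 490 × 1.371 = 403 MPa.
φR_n = 0.75 × 403 × 1584 × 10⁻³ = 478.6 kN.

φR_n ≈ 479 kN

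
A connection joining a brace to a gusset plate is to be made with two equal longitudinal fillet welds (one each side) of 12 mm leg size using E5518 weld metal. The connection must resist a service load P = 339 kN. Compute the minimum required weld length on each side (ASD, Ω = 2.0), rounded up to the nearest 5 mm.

E55XX → F_EXX = 550 MPa.
Throat t_e = 0.707 × 12 = 8.484 mm.
r_n/Ω = (0.6 × 550 × 8.484) / 2.0 = 1400 N/mm = 1.4 kN/mm.
L_req = P / (r_n/Ω) = 339 / 1.4 = 242.2 mm total.
Per side: 242.2 / 2 = 121.1 mm.
Round up → use L = 125 mm on each side.

L = 125 mm on each side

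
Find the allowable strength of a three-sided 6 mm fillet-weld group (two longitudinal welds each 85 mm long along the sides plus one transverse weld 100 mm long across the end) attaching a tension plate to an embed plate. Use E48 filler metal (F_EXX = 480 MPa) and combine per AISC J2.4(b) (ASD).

R_n/Ω ≈ 180 kN

t_e = 0.707 × 6 = 4.242 mm.
R_nwl = 0.6 × 480 × 4.242 × 170 × 10⁻³ = 207.7 kN (longitudinal, 2 welds).
R_nwt = 0.6 × 480 × 4.242 × 100 × 10⁻³ = 122.2 kN (transverse, base value).
(i) R_nwl + R_nwt = 329.9 kN; (ii) 0.85 R_nwl + 1.5 R_nwt = 359.8 kN.
R_n = max = 359.8 kN [governs: (ii)]; R_n/Ω = 179.9 kN.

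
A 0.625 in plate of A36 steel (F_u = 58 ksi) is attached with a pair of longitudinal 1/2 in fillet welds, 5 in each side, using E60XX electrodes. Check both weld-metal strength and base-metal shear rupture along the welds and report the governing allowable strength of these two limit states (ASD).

R_n/Ω ≈ 63.6 kip (weld metal governs)

E60XX → F_EXX = 60 ksi.
t_e = 0.707 × 0.5 = 0.3535 in; L = 10 in.
Weld metal: R_n/Ω = (1/2.0) × 0.6 × 60 × 0.3535 × 10 = 63.63 kip.
Base metal (shear rupture): R_n/Ω = (1/2.0) × 0.6 × 58 × 0.625 × 10 = 108.8 kip.
Governing: weld metal.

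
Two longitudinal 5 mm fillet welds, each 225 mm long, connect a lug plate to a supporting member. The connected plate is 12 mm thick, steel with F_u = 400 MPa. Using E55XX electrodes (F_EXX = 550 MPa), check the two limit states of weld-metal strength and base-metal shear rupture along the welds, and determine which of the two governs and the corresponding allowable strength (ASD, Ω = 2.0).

R_n/Ω ≈ 262 kN (weld metal governs)

t_e = 0.707 × 5 = 3.535 mm; L = 450 mm.
Weld metal: R_n/Ω = (1/2.0) × 0.6 × 550 × 3.535 × 450 × 10⁻³ = 262.5 kN.
Base metal (shear rupture): R_n/Ω = (1/2.0) × 0.6 × 400 × 12 × 450 × 10⁻³ = 648 kN.
Governing: weld metal.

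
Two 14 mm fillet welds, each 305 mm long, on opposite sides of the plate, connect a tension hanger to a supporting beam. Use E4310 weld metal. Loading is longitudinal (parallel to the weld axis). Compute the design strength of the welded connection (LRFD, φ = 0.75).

E43XX → F_EXX = 430 MPa.
Effective throat t_e = 0.707 × 14 = 9.898 mm.
Total length L = 610 mm; A_we = 9.898 × 610 = 6038 mm².
F_nw = 0.6 F_EXX = 0.6 × 430 = 258 MPa.
φR_n = 0.75 × 258 × 6038 × 10⁻³ = 1168 kN.

φR_n ≈ 1170 kN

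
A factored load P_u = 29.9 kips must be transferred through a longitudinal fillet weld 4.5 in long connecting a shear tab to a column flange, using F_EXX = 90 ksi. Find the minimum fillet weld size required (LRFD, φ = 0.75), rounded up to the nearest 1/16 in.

w = 1/4 in

Total weld length L = 4.5 in.
Required throat t_e = P_u / (φ × 0.6 F_EXX × L) = 29.9 / (0.75 × 0.6 × 90 × 4.5) = 0.1641 in.
Required leg w = t_e / 0.707 = 0.2321 in → use 1/4 in.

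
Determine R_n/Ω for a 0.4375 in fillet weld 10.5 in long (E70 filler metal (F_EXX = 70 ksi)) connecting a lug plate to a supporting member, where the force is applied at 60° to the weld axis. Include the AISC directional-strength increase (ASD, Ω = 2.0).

R_n/Ω ≈ 95.7 kips

t_e = 0.707 × 0.4375 = 0.3093 in; A_we = 0.3093 × 10.5 = 3.248 in².
Directional factor: 1.0 + 0.5 sin^1.5(60°) = 1.403.
F_nw = 0.6 × 70 × 1.403 = 58.92 ksi.
R_n/Ω = (58.92 × 3.248) / 2.0 = 95.69 kips.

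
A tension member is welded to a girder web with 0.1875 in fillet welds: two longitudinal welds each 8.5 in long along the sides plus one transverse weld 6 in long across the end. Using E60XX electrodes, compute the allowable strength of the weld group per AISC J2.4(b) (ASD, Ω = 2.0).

R_n/Ω ≈ 56 kip

E60XX → F_EXX = 60 ksi.
t_e = 0.707 × 0.1875 = 0.1326 in.
R_nwl = 0.6 × 60 × 0.1326 × 17 = 81.13 kip (longitudinal, 2 welds).
R_nwt = 0.6 × 60 × 0.1326 × 6 = 28.63 kip (transverse, base value).
(i) R_nwl + R_nwt = 109.8 kip; (ii) 0.85 R_nwl + 1.5 R_nwt = 111.9 kip.
R_n = max = 111.9 kip [governs: (ii)]; R_n/Ω = 55.95 kip.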